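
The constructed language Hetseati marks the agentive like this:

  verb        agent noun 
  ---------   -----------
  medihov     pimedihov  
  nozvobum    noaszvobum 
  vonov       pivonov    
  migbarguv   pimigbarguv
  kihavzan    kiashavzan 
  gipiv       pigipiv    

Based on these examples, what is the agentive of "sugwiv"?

pisugwiv

migbarguv and nozvobum both have last vowel 'u' yet inflect differently (pimigbarguv, noaszvobum), so the last vowel is not what conditions the rule; the final letter is.
"sugwiv" ends in -v. The stems ending in -v (vonov → pivonov, medihov → pimedihov, gipiv → pigipiv) add the prefix pi-.
So sugwiv → pisugwiv.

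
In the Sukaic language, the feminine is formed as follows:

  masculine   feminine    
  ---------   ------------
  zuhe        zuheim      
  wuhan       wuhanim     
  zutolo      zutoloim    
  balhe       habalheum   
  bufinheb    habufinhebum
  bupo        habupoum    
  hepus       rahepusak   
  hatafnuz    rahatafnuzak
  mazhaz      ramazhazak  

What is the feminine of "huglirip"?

zuhe and balhe both end in -e yet inflect differently (zuheim, habalheum), so the final letter is not what conditions the rule; the first letter is.
"huglirip" begins with h-. The stems beginning with h- (hepus → rahepusak, hatafnuz → rahatafnuzak) add ra- … -ak around the stem.
So huglirip → rahugliripak.

rahugliripak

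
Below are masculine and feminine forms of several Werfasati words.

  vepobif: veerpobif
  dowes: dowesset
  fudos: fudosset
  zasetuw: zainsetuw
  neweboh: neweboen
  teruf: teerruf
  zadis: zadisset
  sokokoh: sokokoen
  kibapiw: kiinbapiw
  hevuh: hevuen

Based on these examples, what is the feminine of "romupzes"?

romupzesset

"romupzes" ends in -s. The stems ending in -s (fudos → fudosset, zadis → zadisset, dowes → dowesset) double the final consonant and add -et.
So romupzes → romupzesset.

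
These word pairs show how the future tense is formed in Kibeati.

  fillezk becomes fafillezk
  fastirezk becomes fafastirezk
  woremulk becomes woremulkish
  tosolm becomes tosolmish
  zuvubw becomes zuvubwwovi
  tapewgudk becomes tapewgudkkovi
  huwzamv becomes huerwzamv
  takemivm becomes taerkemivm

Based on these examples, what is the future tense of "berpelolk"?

fillezk and woremulk both end in -k yet inflect differently (fafillezk, woremulkish), so the final letter is not what conditions the rule; the second-to-last letter is.
"berpelolk" has second-to-last letter 'l'. The stems whose second-to-last letter is 'l' (woremulk → woremulkish, tosolm → tosolmish) add -ish.
So berpelolk → berpelolkish.

berpelolkish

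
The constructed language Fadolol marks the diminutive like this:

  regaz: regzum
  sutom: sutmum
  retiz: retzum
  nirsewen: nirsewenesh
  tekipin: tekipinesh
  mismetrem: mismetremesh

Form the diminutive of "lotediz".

sutom and mismetrem both end in -m yet inflect differently (sutmum, mismetremesh), so the final letter is not what conditions the rule; the number of vowels is.
"lotediz" has 3 vowels. The stems with 3 vowels (nirsewen → nirsewenesh, tekipin → tekipinesh, mismetrem → mismetremesh) add -esh.
The other pattern: stems with 2 vowels delete the last vowel and add -um.
So lotediz → lotedizesh.

lotedizesh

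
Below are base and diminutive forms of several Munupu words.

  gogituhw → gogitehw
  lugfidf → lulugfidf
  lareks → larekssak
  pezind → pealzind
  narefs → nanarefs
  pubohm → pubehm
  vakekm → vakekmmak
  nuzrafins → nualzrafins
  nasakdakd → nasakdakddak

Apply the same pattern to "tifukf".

vakekm and pubohm both end in -m yet inflect differently (vakekmmak, pubehm), so the final letter is not what conditions the rule; the second-to-last letter is.
"tifukf" has second-to-last letter 'k'. The stems whose second-to-last letter is 'k' (vakekm → vakekmmak, lareks → larekssak, nasakdakd → nasakdakddak) double the final consonant and add -ak.
So tifukf → tifukffak.

tifukffak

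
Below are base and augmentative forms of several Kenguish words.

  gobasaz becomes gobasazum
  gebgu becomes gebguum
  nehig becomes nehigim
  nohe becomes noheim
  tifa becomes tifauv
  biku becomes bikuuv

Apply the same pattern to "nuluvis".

nuluvisim

gebgu and biku both end in -u yet inflect differently (gebguum, bikuuv), so the final letter is not what conditions the rule; the first letter is.
"nuluvis" begins with n-. The stems beginning with n- (nehig → nehigim, nohe → noheim) add -im.
So nuluvis → nuluvisim.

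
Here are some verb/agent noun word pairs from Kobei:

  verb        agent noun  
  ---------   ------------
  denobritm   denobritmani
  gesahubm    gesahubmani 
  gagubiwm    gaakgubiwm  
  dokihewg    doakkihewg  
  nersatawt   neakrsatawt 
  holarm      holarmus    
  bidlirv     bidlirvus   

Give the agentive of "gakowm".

holarm and gagubiwm both end in -m yet inflect differently (holarmus, gaakgubiwm), so the final letter is not what conditions the rule; the second-to-last letter is.
"gakowm" has second-to-last letter 'w'. The stems whose second-to-last letter is 'w' (nersatawt → neakrsatawt, gagubiwm → gaakgubiwm, dokihewg → doakkihewg) insert -ak- after the first vowel.
The other patterns: stems whose second-to-last letter is 'r' add -us; stems whose second-to-last letter is 'b' or 't' add -ani.
So gakowm → gaakkowm.

gaakkowm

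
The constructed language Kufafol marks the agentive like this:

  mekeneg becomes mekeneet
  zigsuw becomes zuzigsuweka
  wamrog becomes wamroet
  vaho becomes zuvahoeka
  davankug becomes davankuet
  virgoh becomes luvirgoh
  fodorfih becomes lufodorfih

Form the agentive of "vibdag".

virgoh and wamrog both have last vowel 'o' yet inflect differently (luvirgoh, wamroet), so the last vowel is not what conditions the rule; the final letter is.
"vibdag" ends in -g. The stems ending in -g (mekeneg → mekeneet, davankug → davankuet, wamrog → wamroet) drop the final letter and add -et.
The other patterns: stems ending in -h add the prefix lu-; stems ending in -o or -w add zu- … -eka around the stem.
So vibdag → vibdaet.

vibdaet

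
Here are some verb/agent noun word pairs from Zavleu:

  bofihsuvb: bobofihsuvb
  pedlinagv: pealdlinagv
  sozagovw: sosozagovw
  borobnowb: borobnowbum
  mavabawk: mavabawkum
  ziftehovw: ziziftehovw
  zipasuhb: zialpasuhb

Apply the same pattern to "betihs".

borobnowb and bofihsuvb both end in -b yet inflect differently (borobnowbum, bobofihsuvb), so the final letter is not what conditions the rule; the second-to-last letter is.
"betihs" has second-to-last letter 'h'. The one such stem in the data (zipasuhb → zialpasuhb) inserts -al- after the first vowel (as does pedlinagv), so the same rule applies.
So betihs → bealtihs.

bealtihs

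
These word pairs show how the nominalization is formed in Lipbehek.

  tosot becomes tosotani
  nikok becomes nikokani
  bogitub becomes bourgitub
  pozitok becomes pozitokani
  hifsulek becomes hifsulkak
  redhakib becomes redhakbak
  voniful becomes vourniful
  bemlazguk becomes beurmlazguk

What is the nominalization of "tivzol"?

nikok and bemlazguk both end in -k yet inflect differently (nikokani, beurmlazguk), so the final letter is not what conditions the rule; the last vowel is.
"tivzol" has last vowel 'o'. The stems whose last vowel is 'o' (tosot → tosotani, nikok → nikokani, pozitok → pozitokani) add -ani.
So tivzol → tivzolani.

tivzolani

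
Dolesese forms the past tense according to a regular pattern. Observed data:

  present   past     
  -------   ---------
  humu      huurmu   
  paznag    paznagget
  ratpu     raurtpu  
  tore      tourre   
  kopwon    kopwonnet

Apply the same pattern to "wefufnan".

paznag and tore both have 2 vowels yet inflect differently (paznagget, tourre), so the number of vowels is not what conditions the rule; whether the stem ends in a vowel or a consonant is.
"wefufnan" ends in a consonant. The stems ending in a consonant (paznag → paznagget, kopwon → kopwonnet) double the final consonant and add -et.
The other pattern: stems ending in a vowel insert -ur- after the first vowel.
So wefufnan → wefufnannet.

wefufnannet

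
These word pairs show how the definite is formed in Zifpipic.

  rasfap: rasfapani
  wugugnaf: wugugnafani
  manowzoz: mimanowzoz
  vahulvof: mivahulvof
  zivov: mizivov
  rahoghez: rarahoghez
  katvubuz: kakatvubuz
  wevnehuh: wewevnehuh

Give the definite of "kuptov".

wugugnaf and vahulvof both end in -f yet inflect differently (wugugnafani, mivahulvof), so the final letter is not what conditions the rule; the last vowel is.
"kuptov" has last vowel 'o'. The stems whose last vowel is 'o' (manowzoz → mimanowzoz, vahulvof → mivahulvof, zivov → mizivov) add the prefix mi-.
So kuptov → mikuptov.

mikuptov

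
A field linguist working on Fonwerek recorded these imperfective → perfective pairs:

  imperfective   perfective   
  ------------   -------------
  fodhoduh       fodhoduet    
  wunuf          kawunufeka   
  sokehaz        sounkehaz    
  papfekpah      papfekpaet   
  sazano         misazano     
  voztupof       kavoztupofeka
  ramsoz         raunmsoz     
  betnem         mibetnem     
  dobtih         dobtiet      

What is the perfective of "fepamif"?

kafepamifeka

wunuf and fodhoduh both have last vowel 'u' yet inflect differently (kawunufeka, fodhoduet), so the last vowel is not what conditions the rule; the final letter is.
"fepamif" ends in -f. The stems ending in -f (voztupof → kavoztupofeka, wunuf → kawunufeka) add ka- … -eka around the stem.
The other patterns: stems ending in -h drop the final letter and add -et; stems ending in -z insert -un- after the first vowel; stems ending in -m or -o add the prefix mi-.
So fepamif → kafepamifeka.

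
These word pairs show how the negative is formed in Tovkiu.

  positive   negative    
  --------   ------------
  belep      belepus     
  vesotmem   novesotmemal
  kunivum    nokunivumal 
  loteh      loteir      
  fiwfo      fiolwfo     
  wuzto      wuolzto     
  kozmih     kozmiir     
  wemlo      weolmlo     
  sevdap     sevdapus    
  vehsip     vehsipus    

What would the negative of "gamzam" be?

vehsip and kozmih both have last vowel 'i' yet inflect differently (vehsipus, kozmiir), so the last vowel is not what conditions the rule; the final letter is.
"gamzam" ends in -m. The stems ending in -m (kunivum → nokunivumal, vesotmem → novesotmemal) add no- … -al around the stem.
So gamzam → nogamzamal.

nogamzamal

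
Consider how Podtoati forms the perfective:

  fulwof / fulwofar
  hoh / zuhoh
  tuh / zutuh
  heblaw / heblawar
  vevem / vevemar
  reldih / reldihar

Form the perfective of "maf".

reldih and tuh both end in -h yet inflect differently (reldihar, zutuh), so the final letter is not what conditions the rule; the number of vowels is.
"maf" has 1 vowel. The stems with 1 vowel (tuh → zutuh, hoh → zuhoh) add the prefix zu-.
The other pattern: stems with 2 vowels add -ar.
So maf → zumaf.

zumaf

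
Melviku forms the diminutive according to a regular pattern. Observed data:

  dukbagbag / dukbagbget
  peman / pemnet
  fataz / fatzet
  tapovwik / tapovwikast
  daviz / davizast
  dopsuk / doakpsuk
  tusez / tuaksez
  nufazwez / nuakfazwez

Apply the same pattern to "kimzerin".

fataz and daviz both end in -z yet inflect differently (fatzet, davizast), so the final letter is not what conditions the rule; the last vowel is.
"kimzerin" has last vowel 'i'. The stems whose last vowel is 'i' (tapovwik → tapovwikast, daviz → davizast) add -ast.
So kimzerin → kimzerinast.

kimzerinast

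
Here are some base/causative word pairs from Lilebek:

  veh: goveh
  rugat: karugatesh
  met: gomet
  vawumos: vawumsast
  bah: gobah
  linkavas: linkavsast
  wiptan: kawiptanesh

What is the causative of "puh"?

gopuh

"puh" has 1 vowel. The stems with 1 vowel (met → gomet, bah → gobah, veh → goveh) add the prefix go-.
So puh → gopuh.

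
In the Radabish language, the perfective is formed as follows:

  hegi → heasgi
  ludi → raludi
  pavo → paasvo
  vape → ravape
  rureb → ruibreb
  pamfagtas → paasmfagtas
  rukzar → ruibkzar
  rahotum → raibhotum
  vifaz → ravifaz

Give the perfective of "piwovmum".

piaswovmum

"piwovmum" begins with p-. The stems beginning with p- (pavo → paasvo, pamfagtas → paasmfagtas) insert -as- after the first vowel.
The other patterns: stems beginning with l- or v- add the prefix ra-; stems beginning with r- insert -ib- after the first vowel.
So piwovmum → piaswovmum.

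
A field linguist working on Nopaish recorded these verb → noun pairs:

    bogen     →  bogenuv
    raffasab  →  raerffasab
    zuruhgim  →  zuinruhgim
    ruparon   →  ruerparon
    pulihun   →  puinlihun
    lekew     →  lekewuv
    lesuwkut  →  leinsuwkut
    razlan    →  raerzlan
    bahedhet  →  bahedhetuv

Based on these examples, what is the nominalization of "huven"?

huvenuv

bogen and pulihun both end in -n yet inflect differently (bogenuv, puinlihun), so the final letter is not what conditions the rule; the last vowel is.
"huven" has last vowel 'e'. The stems whose last vowel is 'e' (bogen → bogenuv, bahedhet → bahedhetuv, lekew → lekewuv) add -uv.
So huven → huvenuv.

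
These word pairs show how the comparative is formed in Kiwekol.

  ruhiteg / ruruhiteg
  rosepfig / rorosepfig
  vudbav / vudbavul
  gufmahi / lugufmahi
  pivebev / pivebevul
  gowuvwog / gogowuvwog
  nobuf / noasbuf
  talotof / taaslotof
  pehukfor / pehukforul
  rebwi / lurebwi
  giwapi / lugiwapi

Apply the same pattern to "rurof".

ruasrof

talotof and gowuvwog both have last vowel 'o' yet inflect differently (taaslotof, gogowuvwog), so the last vowel is not what conditions the rule; the final letter is.
"rurof" ends in -f. The stems ending in -f (talotof → taaslotof, nobuf → noasbuf) insert -as- after the first vowel.
So rurof → ruasrof.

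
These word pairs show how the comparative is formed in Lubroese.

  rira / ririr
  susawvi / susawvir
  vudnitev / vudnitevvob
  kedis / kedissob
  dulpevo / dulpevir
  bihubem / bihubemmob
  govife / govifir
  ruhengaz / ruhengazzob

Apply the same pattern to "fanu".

fanir

kedis and susawvi both have last vowel 'i' yet inflect differently (kedissob, susawvir), so the last vowel is not what conditions the rule; whether the stem ends in a vowel or a consonant is.
"fanu" ends in a vowel. The stems ending in a vowel (susawvi → susawvir, dulpevo → dulpevir, govife → govifir) drop the final letter and add -ir.
So fanu → fanir.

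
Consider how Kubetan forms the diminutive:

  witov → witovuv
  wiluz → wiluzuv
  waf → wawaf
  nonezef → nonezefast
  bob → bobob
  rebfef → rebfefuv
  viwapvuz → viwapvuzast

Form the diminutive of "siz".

"siz" has 1 vowel. The stems with 1 vowel (bob → bobob, waf → wawaf) repeat the first consonant+vowel as a prefix.
So siz → sisiz.

sisiz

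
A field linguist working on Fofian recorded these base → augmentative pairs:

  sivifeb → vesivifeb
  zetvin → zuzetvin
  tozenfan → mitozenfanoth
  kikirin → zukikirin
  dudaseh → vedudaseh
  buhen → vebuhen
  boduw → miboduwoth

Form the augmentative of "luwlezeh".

buhen and kikirin both end in -n yet inflect differently (vebuhen, zukikirin), so the final letter is not what conditions the rule; the last vowel is.
"luwlezeh" has last vowel 'e'. The stems whose last vowel is 'e' (sivifeb → vesivifeb, dudaseh → vedudaseh, buhen → vebuhen) add the prefix ve-.
The other patterns: stems whose last vowel is 'i' add the prefix zu-; stems whose last vowel is 'a' or 'u' add mi- … -oth around the stem.
So luwlezeh → veluwlezeh.

veluwlezeh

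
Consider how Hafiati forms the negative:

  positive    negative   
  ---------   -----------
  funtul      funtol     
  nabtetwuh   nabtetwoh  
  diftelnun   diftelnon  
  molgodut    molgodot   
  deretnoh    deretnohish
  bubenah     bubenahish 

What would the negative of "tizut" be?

nabtetwuh and deretnoh both end in -h yet inflect differently (nabtetwoh, deretnohish), so the final letter is not what conditions the rule; the last vowel is.
"tizut" has last vowel 'u'. The stems whose last vowel is 'u' (funtul → funtol, nabtetwuh → nabtetwoh, diftelnun → diftelnon) change the last vowel to 'o'.
So tizut → tizot.

tizot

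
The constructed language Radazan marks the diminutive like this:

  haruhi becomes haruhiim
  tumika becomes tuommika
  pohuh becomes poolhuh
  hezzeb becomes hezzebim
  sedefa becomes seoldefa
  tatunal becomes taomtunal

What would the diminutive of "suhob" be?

suolhob

tumika and sedefa both end in -a yet inflect differently (tuommika, seoldefa), so the final letter is not what conditions the rule; the first letter is.
"suhob" begins with s-. The one such stem in the data (sedefa → seoldefa) inserts -ol- after the first vowel (as does pohuh), so the same rule applies.
So suhob → suolhob.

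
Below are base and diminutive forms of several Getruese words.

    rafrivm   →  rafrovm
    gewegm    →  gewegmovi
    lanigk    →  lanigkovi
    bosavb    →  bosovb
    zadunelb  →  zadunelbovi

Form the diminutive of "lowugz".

lowugzovi

gewegm and rafrivm both end in -m yet inflect differently (gewegmovi, rafrovm), so the final letter is not what conditions the rule; the second-to-last letter is.
"lowugz" has second-to-last letter 'g'. The stems whose second-to-last letter is 'g' (lanigk → lanigkovi, gewegm → gewegmovi) add -ovi.
So lowugz → lowugzovi.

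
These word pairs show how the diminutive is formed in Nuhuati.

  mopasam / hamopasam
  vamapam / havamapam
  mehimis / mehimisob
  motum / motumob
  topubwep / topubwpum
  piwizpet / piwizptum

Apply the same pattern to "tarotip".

tarotipob

"tarotip" has last vowel 'i'. The one such stem in the data (mehimis → mehimisob) adds -ob, so the same rule applies.
So tarotip → tarotipob.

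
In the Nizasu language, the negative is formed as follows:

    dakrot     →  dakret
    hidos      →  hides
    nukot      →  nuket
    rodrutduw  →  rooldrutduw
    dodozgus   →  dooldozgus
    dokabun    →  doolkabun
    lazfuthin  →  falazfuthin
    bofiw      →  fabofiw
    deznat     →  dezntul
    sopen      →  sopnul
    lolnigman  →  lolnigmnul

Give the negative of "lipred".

hidos and dodozgus both end in -s yet inflect differently (hides, dooldozgus), so the final letter is not what conditions the rule; the last vowel is.
"lipred" has last vowel 'e'. The one such stem in the data (sopen → sopnul) deletes the last vowel and adds -ul (as do deznat, lolnigman), so the same rule applies.
The other patterns: stems whose last vowel is 'o' change the last vowel to 'e'; stems whose last vowel is 'u' insert -ol- after the first vowel; stems whose last vowel is 'i' add the prefix fa-.
So lipred → liprdul.

liprdul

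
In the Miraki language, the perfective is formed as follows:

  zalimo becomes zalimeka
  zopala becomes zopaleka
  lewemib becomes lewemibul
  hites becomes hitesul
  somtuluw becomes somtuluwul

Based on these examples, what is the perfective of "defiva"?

"defiva" ends in a vowel. The stems ending in a vowel (zalimo → zalimeka, zopala → zopaleka) drop the final letter and add -eka.
The other pattern: stems ending in a consonant add -ul.
So defiva → defiveka.

defiveka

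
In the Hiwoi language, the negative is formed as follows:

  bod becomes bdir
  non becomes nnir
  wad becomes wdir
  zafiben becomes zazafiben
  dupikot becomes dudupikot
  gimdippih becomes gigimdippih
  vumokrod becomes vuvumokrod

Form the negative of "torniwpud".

totorniwpud

non and zafiben both end in -n yet inflect differently (nnir, zazafiben), so the final letter is not what conditions the rule; the number of vowels is.
"torniwpud" has 3 vowels. The stems with 3 vowels (zafiben → zazafiben, dupikot → dudupikot, gimdippih → gigimdippih) repeat the first consonant+vowel as a prefix.
So torniwpud → totorniwpud.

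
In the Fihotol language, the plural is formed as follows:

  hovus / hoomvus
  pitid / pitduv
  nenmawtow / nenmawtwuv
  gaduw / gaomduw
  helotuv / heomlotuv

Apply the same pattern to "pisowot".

gaduw and nenmawtow both end in -w yet inflect differently (gaomduw, nenmawtwuv), so the final letter is not what conditions the rule; the last vowel is.
"pisowot" has last vowel 'o'. The one such stem in the data (nenmawtow → nenmawtwuv) deletes the last vowel and adds -uv (as does pitid), so the same rule applies.
The other pattern: stems whose last vowel is 'u' insert -om- after the first vowel.
So pisowot → pisowtuv.

pisowtuv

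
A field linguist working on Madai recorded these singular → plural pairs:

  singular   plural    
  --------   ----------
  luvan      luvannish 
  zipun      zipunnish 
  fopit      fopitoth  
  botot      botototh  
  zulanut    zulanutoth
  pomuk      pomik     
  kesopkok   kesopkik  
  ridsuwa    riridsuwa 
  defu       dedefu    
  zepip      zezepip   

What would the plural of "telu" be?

zipun and zulanut both have last vowel 'u' yet inflect differently (zipunnish, zulanutoth), so the last vowel is not what conditions the rule; the final letter is.
"telu" ends in -u. The one such stem in the data (defu → dedefu) repeats the first consonant+vowel as a prefix (as do ridsuwa, zepip), so the same rule applies.
So telu → tetelu.

tetelu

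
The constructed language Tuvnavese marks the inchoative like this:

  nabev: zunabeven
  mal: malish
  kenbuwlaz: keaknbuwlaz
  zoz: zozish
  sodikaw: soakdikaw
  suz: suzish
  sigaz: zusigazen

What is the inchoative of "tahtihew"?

taakhtihew

zoz and sigaz both end in -z yet inflect differently (zozish, zusigazen), so the final letter is not what conditions the rule; the number of vowels is.
"tahtihew" has 3 vowels. The stems with 3 vowels (sodikaw → soakdikaw, kenbuwlaz → keaknbuwlaz) insert -ak- after the first vowel.
So tahtihew → taakhtihew.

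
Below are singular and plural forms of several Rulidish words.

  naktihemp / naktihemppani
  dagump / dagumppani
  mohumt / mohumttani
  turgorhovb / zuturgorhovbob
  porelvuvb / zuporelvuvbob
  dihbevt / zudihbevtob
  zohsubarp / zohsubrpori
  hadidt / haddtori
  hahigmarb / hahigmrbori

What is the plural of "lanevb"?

zulanevbob

mohumt and dihbevt both end in -t yet inflect differently (mohumttani, zudihbevtob), so the final letter is not what conditions the rule; the second-to-last letter is.
"lanevb" has second-to-last letter 'v'. The stems whose second-to-last letter is 'v' (turgorhovb → zuturgorhovbob, porelvuvb → zuporelvuvbob, dihbevt → zudihbevtob) add zu- … -ob around the stem.
The other patterns: stems whose second-to-last letter is 'm' double the final consonant and add -ani; stems whose second-to-last letter is 'd' or 'r' delete the last vowel and add -ori.
So lanevb → zulanevbob.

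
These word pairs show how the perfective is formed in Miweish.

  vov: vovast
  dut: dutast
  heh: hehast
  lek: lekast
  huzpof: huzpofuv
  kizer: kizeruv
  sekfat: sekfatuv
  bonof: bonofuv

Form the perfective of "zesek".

zesekuv

dut and sekfat both end in -t yet inflect differently (dutast, sekfatuv), so the final letter is not what conditions the rule; the number of vowels is.
"zesek" has 2 vowels. The stems with 2 vowels (huzpof → huzpofuv, kizer → kizeruv, sekfat → sekfatuv) add -uv.
The other pattern: stems with 1 vowel add -ast.
So zesek → zesekuv.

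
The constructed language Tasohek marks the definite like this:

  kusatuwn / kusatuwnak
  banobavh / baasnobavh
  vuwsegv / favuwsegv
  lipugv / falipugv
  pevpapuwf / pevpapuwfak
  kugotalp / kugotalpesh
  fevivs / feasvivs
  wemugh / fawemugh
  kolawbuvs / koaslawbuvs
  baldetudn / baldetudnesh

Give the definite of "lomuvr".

loasmuvr

banobavh and wemugh both end in -h yet inflect differently (baasnobavh, fawemugh), so the final letter is not what conditions the rule; the second-to-last letter is.
"lomuvr" has second-to-last letter 'v'. The stems whose second-to-last letter is 'v' (banobavh → baasnobavh, kolawbuvs → koaslawbuvs, fevivs → feasvivs) insert -as- after the first vowel.
So lomuvr → loasmuvr.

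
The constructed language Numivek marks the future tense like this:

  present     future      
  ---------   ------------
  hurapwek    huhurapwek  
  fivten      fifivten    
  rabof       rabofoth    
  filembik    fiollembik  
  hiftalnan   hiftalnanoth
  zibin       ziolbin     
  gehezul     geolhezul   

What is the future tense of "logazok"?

"logazok" has last vowel 'o'. The one such stem in the data (rabof → rabofoth) adds -oth, so the same rule applies.
So logazok → logazokoth.

logazokoth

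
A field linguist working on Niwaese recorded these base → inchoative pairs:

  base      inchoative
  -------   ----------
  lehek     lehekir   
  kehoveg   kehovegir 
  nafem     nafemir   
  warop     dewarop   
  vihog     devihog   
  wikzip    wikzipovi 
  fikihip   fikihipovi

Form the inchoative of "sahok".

desahok

kehoveg and vihog both end in -g yet inflect differently (kehovegir, devihog), so the final letter is not what conditions the rule; the last vowel is.
"sahok" has last vowel 'o'. The stems whose last vowel is 'o' (warop → dewarop, vihog → devihog) add the prefix de-.
So sahok → desahok.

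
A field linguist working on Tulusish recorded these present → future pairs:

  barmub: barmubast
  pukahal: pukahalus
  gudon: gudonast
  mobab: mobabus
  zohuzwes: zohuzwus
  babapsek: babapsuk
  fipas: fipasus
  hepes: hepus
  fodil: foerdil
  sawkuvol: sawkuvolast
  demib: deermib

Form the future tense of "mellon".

demib and barmub both end in -b yet inflect differently (deermib, barmubast), so the final letter is not what conditions the rule; the last vowel is.
"mellon" has last vowel 'o'. The stems whose last vowel is 'o' (gudon → gudonast, sawkuvol → sawkuvolast) add -ast.
The other patterns: stems whose last vowel is 'e' change the last vowel to 'u'; stems whose last vowel is 'i' insert -er- after the first vowel; stems whose last vowel is 'a' add -us.
So mellon → mellonast.

mellonast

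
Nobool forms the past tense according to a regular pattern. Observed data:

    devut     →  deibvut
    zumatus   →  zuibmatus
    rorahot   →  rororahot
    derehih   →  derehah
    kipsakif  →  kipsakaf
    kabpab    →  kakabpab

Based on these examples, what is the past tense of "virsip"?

"virsip" has last vowel 'i'. The stems whose last vowel is 'i' (kipsakif → kipsakaf, derehih → derehah) change the last vowel to 'a'.
The other patterns: stems whose last vowel is 'u' insert -ib- after the first vowel; stems whose last vowel is 'a' or 'o' repeat the first consonant+vowel as a prefix.
So virsip → virsap.

virsap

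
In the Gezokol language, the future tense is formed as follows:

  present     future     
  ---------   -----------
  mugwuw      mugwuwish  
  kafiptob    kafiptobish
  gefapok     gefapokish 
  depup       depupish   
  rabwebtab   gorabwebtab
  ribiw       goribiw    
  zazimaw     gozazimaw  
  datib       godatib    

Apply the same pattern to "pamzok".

pamzokish

"pamzok" has last vowel 'o'. The stems whose last vowel is 'o' (kafiptob → kafiptobish, gefapok → gefapokish) add -ish.
The other pattern: stems whose last vowel is 'a' or 'i' add the prefix go-.
So pamzok → pamzokish.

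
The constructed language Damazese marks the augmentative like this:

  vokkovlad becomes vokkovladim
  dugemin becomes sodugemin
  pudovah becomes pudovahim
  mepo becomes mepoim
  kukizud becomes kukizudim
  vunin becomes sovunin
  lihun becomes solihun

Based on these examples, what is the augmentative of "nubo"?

lihun and kukizud both have last vowel 'u' yet inflect differently (solihun, kukizudim), so the last vowel is not what conditions the rule; the final letter is.
"nubo" ends in -o. The one such stem in the data (mepo → mepoim) adds -im, so the same rule applies.
The other pattern: stems ending in -n add the prefix so-.
So nubo → nuboim.

nuboim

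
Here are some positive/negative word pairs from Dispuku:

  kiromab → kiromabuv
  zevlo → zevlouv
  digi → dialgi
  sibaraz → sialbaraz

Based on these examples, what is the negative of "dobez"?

doalbez

kiromab and sibaraz both have last vowel 'a' yet inflect differently (kiromabuv, sialbaraz), so the last vowel is not what conditions the rule; the final letter is.
"dobez" ends in -z. The one such stem in the data (sibaraz → sialbaraz) inserts -al- after the first vowel (as does digi), so the same rule applies.
So dobez → doalbez.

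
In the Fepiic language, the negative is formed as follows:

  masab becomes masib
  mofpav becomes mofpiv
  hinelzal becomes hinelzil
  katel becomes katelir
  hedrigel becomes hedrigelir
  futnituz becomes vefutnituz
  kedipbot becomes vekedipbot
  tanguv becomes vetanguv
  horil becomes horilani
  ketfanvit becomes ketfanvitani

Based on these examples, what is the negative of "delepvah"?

delepvih

hinelzal and katel both end in -l yet inflect differently (hinelzil, katelir), so the final letter is not what conditions the rule; the last vowel is.
"delepvah" has last vowel 'a'. The stems whose last vowel is 'a' (masab → masib, mofpav → mofpiv, hinelzal → hinelzil) change the last vowel to 'i'.
The other patterns: stems whose last vowel is 'e' add -ir; stems whose last vowel is 'o' or 'u' add the prefix ve-; stems whose last vowel is 'i' add -ani.
So delepvah → delepvih.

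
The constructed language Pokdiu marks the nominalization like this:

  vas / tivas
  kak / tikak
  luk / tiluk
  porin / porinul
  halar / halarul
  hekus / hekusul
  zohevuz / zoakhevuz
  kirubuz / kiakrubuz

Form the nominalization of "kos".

vas and hekus both end in -s yet inflect differently (tivas, hekusul), so the final letter is not what conditions the rule; the number of vowels is.
"kos" has 1 vowel. The stems with 1 vowel (vas → tivas, kak → tikak, luk → tiluk) add the prefix ti-.
The other patterns: stems with 2 vowels add -ul; stems with 3 vowels insert -ak- after the first vowel.
So kos → tikos.

tikos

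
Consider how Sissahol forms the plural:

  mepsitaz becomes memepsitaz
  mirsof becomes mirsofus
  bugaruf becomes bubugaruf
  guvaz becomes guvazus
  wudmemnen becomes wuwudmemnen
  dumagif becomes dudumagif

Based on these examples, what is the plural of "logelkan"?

lologelkan

"logelkan" has 3 vowels. The stems with 3 vowels (mepsitaz → memepsitaz, wudmemnen → wuwudmemnen, bugaruf → bubugaruf) repeat the first consonant+vowel as a prefix.
So logelkan → lologelkan.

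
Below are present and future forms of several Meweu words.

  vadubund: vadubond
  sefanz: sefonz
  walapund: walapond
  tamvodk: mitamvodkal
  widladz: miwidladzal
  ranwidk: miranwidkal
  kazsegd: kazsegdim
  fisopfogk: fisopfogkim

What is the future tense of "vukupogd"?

vukupogdim

"vukupogd" has second-to-last letter 'g'. The stems whose second-to-last letter is 'g' (kazsegd → kazsegdim, fisopfogk → fisopfogkim) add -im.
The other patterns: stems whose second-to-last letter is 'n' change the last vowel to 'o'; stems whose second-to-last letter is 'd' add mi- … -al around the stem.
So vukupogd → vukupogdim.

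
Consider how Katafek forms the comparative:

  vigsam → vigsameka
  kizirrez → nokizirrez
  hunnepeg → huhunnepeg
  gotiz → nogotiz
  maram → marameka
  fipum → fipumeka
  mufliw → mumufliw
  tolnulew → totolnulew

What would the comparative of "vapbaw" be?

vavapbaw

gotiz and mufliw both have last vowel 'i' yet inflect differently (nogotiz, mumufliw), so the last vowel is not what conditions the rule; the final letter is.
"vapbaw" ends in -w. The stems ending in -w (mufliw → mumufliw, tolnulew → totolnulew) repeat the first consonant+vowel as a prefix.
The other patterns: stems ending in -m add -eka; stems ending in -z add the prefix no-.
So vapbaw → vavapbaw.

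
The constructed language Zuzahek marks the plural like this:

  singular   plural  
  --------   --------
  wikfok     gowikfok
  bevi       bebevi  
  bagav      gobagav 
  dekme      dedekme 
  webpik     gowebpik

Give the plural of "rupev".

bevi and webpik both have last vowel 'i' yet inflect differently (bebevi, gowebpik), so the last vowel is not what conditions the rule; whether the stem ends in a vowel or a consonant is.
"rupev" ends in a consonant. The stems ending in a consonant (webpik → gowebpik, bagav → gobagav, wikfok → gowikfok) add the prefix go-.
So rupev → gorupev.

gorupev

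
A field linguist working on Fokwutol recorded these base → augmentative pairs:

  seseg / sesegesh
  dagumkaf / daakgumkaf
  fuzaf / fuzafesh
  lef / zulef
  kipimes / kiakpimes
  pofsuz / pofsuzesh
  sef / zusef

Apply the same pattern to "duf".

zuduf

lef and fuzaf both end in -f yet inflect differently (zulef, fuzafesh), so the final letter is not what conditions the rule; the number of vowels is.
"duf" has 1 vowel. The stems with 1 vowel (lef → zulef, sef → zusef) add the prefix zu-.
The other patterns: stems with 2 vowels add -esh; stems with 3 vowels insert -ak- after the first vowel.
So duf → zuduf.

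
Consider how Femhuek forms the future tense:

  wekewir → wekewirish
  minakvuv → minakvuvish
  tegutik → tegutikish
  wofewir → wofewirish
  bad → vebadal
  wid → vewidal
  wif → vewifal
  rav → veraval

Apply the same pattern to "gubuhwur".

gubuhwurish

"gubuhwur" has 3 vowels. The stems with 3 vowels (wekewir → wekewirish, minakvuv → minakvuvish, tegutik → tegutikish) add -ish.
The other pattern: stems with 1 vowel add ve- … -al around the stem.
So gubuhwur → gubuhwurish.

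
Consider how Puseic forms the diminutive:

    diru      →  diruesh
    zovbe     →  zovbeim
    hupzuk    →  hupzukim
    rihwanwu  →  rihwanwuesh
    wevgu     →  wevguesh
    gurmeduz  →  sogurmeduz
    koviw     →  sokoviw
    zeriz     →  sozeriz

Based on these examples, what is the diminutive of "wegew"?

sowegew

hupzuk and rihwanwu both have last vowel 'u' yet inflect differently (hupzukim, rihwanwuesh), so the last vowel is not what conditions the rule; the final letter is.
"wegew" ends in -w. The one such stem in the data (koviw → sokoviw) adds the prefix so-, so the same rule applies.
So wegew → sowegew.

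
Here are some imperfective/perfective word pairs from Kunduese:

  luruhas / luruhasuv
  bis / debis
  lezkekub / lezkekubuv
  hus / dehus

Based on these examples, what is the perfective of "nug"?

hus and luruhas both end in -s yet inflect differently (dehus, luruhasuv), so the final letter is not what conditions the rule; the number of vowels is.
"nug" has 1 vowel. The stems with 1 vowel (hus → dehus, bis → debis) add the prefix de-.
The other pattern: stems with 3 vowels add -uv.
So nug → denug.

denug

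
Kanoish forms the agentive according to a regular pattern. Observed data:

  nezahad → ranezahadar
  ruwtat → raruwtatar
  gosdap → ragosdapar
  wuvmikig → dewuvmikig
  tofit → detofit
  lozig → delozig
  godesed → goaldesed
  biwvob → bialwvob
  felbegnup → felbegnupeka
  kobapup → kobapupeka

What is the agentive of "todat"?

ratodatar

"todat" has last vowel 'a'. The stems whose last vowel is 'a' (nezahad → ranezahadar, ruwtat → raruwtatar, gosdap → ragosdapar) add ra- … -ar around the stem.
So todat → ratodatar.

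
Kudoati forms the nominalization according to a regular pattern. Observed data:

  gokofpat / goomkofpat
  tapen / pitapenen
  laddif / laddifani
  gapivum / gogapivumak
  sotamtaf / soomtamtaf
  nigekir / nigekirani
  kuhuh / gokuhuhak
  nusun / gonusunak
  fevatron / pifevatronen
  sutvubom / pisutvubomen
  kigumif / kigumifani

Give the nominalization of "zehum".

laddif and sotamtaf both end in -f yet inflect differently (laddifani, soomtamtaf), so the final letter is not what conditions the rule; the last vowel is.
"zehum" has last vowel 'u'. The stems whose last vowel is 'u' (gapivum → gogapivumak, nusun → gonusunak, kuhuh → gokuhuhak) add go- … -ak around the stem.
So zehum → gozehumak.

gozehumak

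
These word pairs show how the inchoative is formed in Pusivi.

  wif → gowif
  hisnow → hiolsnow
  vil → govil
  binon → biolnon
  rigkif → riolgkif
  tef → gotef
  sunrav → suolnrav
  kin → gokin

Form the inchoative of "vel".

kin and binon both end in -n yet inflect differently (gokin, biolnon), so the final letter is not what conditions the rule; the number of vowels is.
"vel" has 1 vowel. The stems with 1 vowel (wif → gowif, tef → gotef, vil → govil) add the prefix go-.
The other pattern: stems with 2 vowels insert -ol- after the first vowel.
So vel → govel.

govel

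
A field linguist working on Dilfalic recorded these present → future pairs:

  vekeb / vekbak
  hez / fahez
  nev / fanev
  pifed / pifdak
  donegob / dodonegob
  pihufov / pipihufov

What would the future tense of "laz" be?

falaz

vekeb and donegob both end in -b yet inflect differently (vekbak, dodonegob), so the final letter is not what conditions the rule; the number of vowels is.
"laz" has 1 vowel. The stems with 1 vowel (hez → fahez, nev → fanev) add the prefix fa-.
The other patterns: stems with 2 vowels delete the last vowel and add -ak; stems with 3 vowels repeat the first consonant+vowel as a prefix.
So laz → falaz.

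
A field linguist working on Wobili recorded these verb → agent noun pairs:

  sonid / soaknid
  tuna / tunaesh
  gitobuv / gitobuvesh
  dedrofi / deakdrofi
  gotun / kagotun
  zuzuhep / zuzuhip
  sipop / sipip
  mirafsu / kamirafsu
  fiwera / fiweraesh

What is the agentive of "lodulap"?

lodulip

gitobuv and gotun both have last vowel 'u' yet inflect differently (gitobuvesh, kagotun), so the last vowel is not what conditions the rule; the final letter is.
"lodulap" ends in -p. The stems ending in -p (zuzuhep → zuzuhip, sipop → sipip) change the last vowel to 'i'.
The other patterns: stems ending in -a or -v add -esh; stems ending in -n or -u add the prefix ka-; stems ending in -d or -i insert -ak- after the first vowel.
So lodulap → lodulip.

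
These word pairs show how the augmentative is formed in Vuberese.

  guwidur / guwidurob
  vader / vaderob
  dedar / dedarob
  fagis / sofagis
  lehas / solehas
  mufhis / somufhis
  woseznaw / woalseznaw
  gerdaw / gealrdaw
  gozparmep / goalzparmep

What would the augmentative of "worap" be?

woalrap

dedar and lehas both have last vowel 'a' yet inflect differently (dedarob, solehas), so the last vowel is not what conditions the rule; the final letter is.
"worap" ends in -p. The one such stem in the data (gozparmep → goalzparmep) inserts -al- after the first vowel (as do woseznaw, gerdaw), so the same rule applies.
So worap → woalrap.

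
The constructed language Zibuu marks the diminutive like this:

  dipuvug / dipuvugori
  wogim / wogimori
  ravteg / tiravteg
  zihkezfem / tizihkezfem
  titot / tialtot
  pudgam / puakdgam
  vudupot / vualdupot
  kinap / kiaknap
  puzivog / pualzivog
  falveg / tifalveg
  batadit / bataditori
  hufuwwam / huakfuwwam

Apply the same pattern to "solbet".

falveg and puzivog both end in -g yet inflect differently (tifalveg, pualzivog), so the final letter is not what conditions the rule; the last vowel is.
"solbet" has last vowel 'e'. The stems whose last vowel is 'e' (falveg → tifalveg, ravteg → tiravteg, zihkezfem → tizihkezfem) add the prefix ti-.
The other patterns: stems whose last vowel is 'o' insert -al- after the first vowel; stems whose last vowel is 'i' or 'u' add -ori; stems whose last vowel is 'a' insert -ak- after the first vowel.
So solbet → tisolbet.

tisolbet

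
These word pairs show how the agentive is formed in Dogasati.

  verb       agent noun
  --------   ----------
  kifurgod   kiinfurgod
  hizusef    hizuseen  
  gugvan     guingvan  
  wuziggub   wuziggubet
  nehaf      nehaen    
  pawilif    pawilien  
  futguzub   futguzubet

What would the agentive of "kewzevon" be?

nehaf and gugvan both have last vowel 'a' yet inflect differently (nehaen, guingvan), so the last vowel is not what conditions the rule; the final letter is.
"kewzevon" ends in -n. The one such stem in the data (gugvan → guingvan) inserts -in- after the first vowel (as does kifurgod), so the same rule applies.
So kewzevon → keinwzevon.

keinwzevon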